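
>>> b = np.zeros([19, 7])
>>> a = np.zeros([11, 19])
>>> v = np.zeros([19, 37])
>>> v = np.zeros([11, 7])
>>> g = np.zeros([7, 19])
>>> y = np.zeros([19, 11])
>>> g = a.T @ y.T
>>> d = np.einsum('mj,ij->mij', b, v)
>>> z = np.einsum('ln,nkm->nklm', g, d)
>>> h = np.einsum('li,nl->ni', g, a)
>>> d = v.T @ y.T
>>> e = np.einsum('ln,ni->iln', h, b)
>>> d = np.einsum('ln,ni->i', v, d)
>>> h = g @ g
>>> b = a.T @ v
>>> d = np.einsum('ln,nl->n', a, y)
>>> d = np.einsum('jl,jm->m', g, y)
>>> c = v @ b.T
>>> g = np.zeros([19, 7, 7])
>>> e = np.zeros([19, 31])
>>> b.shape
(19, 7)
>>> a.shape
(11, 19)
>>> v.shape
(11, 7)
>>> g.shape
(19, 7, 7)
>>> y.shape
(19, 11)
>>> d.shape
(11,)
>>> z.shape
(19, 11, 19, 7)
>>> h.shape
(19, 19)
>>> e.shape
(19, 31)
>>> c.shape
(11, 19)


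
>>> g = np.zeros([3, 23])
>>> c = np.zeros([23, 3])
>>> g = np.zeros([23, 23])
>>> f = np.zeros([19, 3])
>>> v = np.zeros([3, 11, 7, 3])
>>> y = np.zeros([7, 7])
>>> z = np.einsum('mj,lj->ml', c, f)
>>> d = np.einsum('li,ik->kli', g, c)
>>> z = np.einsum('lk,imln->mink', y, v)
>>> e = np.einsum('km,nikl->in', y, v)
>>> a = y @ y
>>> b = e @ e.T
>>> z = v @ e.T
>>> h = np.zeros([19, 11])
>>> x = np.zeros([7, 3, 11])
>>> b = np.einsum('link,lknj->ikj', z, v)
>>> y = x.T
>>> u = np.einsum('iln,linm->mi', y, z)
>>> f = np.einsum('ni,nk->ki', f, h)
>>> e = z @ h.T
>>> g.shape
(23, 23)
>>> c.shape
(23, 3)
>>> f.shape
(11, 3)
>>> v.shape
(3, 11, 7, 3)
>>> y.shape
(11, 3, 7)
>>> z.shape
(3, 11, 7, 11)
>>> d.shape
(3, 23, 23)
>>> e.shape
(3, 11, 7, 19)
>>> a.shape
(7, 7)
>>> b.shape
(11, 11, 3)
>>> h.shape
(19, 11)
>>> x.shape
(7, 3, 11)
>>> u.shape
(11, 11)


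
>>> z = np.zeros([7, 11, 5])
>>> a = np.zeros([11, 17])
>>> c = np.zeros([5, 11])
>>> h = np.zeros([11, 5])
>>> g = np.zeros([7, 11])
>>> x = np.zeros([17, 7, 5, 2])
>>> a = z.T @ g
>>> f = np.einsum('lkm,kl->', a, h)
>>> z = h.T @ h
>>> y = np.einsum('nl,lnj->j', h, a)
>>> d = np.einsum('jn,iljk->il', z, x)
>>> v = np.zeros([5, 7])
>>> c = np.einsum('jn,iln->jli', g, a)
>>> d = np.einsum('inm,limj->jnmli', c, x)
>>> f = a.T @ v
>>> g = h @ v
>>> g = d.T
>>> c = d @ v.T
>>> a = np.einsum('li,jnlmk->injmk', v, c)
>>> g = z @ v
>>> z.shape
(5, 5)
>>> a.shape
(7, 11, 2, 17, 5)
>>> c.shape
(2, 11, 5, 17, 5)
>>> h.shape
(11, 5)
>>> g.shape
(5, 7)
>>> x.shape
(17, 7, 5, 2)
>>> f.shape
(11, 11, 7)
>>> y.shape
(11,)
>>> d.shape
(2, 11, 5, 17, 7)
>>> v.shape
(5, 7)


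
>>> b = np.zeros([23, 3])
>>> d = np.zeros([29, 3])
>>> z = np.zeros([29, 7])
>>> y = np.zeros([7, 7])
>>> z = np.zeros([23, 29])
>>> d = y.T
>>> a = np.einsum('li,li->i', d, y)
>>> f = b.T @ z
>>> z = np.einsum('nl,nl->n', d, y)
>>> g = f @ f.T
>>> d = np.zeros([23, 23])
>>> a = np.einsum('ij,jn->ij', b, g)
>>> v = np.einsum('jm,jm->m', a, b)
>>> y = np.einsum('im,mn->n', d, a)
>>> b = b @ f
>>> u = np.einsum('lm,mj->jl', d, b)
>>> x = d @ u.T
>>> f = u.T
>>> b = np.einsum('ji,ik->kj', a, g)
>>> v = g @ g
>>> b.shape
(3, 23)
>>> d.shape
(23, 23)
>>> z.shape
(7,)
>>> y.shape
(3,)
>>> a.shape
(23, 3)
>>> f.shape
(23, 29)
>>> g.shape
(3, 3)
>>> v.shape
(3, 3)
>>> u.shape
(29, 23)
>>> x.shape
(23, 29)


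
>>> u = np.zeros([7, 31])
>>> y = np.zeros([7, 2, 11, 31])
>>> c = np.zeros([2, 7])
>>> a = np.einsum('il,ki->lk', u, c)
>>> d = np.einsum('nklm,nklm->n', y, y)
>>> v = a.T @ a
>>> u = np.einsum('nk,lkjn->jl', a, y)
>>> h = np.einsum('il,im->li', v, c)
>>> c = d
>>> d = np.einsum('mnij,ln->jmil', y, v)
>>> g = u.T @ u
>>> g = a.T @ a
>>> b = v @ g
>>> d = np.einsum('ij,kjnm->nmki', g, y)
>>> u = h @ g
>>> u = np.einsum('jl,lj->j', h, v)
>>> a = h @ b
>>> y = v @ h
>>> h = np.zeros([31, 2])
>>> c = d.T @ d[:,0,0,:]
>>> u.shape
(2,)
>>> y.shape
(2, 2)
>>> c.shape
(2, 7, 31, 2)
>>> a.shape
(2, 2)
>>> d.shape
(11, 31, 7, 2)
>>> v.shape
(2, 2)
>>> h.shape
(31, 2)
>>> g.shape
(2, 2)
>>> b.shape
(2, 2)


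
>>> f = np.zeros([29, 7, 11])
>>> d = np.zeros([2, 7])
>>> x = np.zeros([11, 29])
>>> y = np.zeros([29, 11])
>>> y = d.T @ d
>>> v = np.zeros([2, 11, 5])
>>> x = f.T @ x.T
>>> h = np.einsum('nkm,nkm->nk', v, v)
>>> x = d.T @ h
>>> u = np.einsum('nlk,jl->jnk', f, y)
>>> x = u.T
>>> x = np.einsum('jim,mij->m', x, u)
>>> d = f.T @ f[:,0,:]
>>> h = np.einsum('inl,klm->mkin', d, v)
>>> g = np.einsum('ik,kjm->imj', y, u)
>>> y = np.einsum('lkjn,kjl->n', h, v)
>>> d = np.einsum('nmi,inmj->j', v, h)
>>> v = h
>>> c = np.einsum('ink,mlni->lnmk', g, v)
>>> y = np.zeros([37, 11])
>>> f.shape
(29, 7, 11)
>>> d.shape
(7,)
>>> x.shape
(7,)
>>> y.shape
(37, 11)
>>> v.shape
(5, 2, 11, 7)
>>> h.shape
(5, 2, 11, 7)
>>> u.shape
(7, 29, 11)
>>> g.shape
(7, 11, 29)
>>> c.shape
(2, 11, 5, 29)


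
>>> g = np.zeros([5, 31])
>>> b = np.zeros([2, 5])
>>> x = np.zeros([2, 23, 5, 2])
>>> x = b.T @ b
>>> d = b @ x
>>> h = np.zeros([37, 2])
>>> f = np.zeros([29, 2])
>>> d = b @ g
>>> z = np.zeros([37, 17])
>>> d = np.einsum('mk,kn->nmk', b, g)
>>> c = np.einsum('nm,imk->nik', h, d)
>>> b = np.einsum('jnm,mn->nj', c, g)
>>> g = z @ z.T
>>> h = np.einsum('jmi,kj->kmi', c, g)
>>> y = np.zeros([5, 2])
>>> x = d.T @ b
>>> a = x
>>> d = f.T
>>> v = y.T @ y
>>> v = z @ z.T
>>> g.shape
(37, 37)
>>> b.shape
(31, 37)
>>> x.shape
(5, 2, 37)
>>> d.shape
(2, 29)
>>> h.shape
(37, 31, 5)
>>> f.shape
(29, 2)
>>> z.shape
(37, 17)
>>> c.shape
(37, 31, 5)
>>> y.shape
(5, 2)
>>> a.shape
(5, 2, 37)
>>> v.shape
(37, 37)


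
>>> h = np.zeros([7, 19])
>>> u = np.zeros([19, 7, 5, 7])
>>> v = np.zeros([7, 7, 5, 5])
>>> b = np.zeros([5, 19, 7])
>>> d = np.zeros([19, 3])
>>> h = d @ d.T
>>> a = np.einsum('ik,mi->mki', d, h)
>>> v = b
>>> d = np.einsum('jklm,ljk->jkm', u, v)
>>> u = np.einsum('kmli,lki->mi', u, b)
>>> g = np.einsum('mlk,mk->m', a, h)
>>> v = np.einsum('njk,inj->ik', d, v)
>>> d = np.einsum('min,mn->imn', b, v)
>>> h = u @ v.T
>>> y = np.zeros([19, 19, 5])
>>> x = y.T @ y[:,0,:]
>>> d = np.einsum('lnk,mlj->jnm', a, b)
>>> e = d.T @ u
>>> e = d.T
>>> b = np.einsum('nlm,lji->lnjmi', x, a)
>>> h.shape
(7, 5)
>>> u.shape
(7, 7)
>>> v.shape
(5, 7)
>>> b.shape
(19, 5, 3, 5, 19)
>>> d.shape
(7, 3, 5)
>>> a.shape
(19, 3, 19)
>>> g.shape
(19,)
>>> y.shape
(19, 19, 5)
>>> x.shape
(5, 19, 5)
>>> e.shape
(5, 3, 7)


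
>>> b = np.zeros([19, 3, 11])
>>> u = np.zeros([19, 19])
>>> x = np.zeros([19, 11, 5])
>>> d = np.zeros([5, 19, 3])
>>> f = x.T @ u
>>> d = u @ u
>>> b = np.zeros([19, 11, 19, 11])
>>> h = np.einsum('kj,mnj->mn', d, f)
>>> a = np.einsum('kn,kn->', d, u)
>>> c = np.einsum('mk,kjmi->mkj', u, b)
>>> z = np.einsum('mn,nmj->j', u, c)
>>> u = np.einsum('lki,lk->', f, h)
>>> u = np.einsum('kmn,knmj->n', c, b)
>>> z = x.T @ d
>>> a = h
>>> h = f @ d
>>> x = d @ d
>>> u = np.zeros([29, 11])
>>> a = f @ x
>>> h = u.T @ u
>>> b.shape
(19, 11, 19, 11)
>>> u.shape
(29, 11)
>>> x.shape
(19, 19)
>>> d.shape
(19, 19)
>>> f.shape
(5, 11, 19)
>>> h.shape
(11, 11)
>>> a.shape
(5, 11, 19)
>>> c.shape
(19, 19, 11)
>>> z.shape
(5, 11, 19)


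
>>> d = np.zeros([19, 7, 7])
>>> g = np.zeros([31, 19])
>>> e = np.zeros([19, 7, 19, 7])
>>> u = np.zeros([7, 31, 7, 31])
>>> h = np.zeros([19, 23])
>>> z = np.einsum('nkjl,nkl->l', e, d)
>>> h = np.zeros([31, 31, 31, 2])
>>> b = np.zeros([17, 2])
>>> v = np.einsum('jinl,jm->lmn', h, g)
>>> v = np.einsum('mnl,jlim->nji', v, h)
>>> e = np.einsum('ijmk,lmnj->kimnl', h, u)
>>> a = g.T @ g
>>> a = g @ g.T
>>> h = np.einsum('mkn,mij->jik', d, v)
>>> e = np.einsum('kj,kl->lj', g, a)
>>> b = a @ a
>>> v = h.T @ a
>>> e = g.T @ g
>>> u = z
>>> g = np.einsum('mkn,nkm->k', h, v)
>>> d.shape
(19, 7, 7)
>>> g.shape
(31,)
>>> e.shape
(19, 19)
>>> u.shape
(7,)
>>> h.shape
(31, 31, 7)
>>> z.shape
(7,)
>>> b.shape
(31, 31)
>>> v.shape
(7, 31, 31)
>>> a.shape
(31, 31)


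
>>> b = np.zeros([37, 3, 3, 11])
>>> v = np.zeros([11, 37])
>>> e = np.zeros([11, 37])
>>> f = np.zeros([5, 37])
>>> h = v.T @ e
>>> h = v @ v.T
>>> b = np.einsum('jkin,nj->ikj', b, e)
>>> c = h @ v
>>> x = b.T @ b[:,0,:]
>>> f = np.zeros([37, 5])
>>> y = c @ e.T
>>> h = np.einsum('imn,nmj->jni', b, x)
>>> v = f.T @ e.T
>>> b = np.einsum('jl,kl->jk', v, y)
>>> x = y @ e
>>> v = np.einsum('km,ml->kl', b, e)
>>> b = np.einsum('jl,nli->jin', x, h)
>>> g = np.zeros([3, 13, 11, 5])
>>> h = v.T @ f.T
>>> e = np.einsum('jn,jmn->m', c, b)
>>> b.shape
(11, 3, 37)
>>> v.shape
(5, 37)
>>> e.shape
(3,)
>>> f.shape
(37, 5)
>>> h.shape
(37, 37)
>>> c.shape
(11, 37)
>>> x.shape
(11, 37)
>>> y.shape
(11, 11)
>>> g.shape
(3, 13, 11, 5)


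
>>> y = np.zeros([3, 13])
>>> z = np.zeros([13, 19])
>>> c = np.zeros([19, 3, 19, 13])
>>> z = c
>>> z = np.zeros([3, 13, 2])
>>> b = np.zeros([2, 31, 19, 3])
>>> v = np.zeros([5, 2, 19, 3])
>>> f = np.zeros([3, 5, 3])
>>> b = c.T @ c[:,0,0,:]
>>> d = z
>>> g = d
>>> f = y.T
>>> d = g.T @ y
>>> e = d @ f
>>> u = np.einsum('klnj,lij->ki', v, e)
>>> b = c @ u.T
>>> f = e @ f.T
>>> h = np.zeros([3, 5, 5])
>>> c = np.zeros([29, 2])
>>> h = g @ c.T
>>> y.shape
(3, 13)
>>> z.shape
(3, 13, 2)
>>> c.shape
(29, 2)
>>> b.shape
(19, 3, 19, 5)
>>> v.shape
(5, 2, 19, 3)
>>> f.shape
(2, 13, 13)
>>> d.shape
(2, 13, 13)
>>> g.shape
(3, 13, 2)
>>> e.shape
(2, 13, 3)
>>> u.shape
(5, 13)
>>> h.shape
(3, 13, 29)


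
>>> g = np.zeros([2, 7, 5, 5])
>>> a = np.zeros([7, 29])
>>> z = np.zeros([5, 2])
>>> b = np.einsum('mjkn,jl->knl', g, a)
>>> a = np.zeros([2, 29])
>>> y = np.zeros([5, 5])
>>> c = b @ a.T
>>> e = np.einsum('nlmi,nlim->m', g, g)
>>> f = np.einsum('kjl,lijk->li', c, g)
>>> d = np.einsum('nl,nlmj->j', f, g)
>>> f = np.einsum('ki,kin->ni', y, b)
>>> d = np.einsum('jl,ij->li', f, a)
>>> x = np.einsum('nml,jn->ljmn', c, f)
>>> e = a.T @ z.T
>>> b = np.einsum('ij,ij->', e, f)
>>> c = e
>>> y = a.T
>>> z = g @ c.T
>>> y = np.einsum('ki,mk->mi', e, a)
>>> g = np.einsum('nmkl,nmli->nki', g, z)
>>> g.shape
(2, 5, 29)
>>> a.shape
(2, 29)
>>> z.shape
(2, 7, 5, 29)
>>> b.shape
()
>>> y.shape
(2, 5)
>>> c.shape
(29, 5)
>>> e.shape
(29, 5)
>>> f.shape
(29, 5)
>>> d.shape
(5, 2)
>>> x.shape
(2, 29, 5, 5)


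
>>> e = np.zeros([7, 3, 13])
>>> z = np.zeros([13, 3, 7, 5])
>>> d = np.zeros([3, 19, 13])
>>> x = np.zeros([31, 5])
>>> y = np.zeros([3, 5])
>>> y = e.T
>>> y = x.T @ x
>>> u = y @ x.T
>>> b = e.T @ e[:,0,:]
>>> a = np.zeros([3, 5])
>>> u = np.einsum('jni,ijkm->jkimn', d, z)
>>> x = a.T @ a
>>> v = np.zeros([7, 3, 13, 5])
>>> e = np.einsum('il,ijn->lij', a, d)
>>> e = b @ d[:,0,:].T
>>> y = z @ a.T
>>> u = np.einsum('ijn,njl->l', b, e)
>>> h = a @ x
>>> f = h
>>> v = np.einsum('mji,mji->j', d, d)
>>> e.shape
(13, 3, 3)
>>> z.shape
(13, 3, 7, 5)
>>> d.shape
(3, 19, 13)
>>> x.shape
(5, 5)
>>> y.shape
(13, 3, 7, 3)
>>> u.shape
(3,)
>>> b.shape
(13, 3, 13)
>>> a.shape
(3, 5)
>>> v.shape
(19,)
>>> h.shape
(3, 5)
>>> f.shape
(3, 5)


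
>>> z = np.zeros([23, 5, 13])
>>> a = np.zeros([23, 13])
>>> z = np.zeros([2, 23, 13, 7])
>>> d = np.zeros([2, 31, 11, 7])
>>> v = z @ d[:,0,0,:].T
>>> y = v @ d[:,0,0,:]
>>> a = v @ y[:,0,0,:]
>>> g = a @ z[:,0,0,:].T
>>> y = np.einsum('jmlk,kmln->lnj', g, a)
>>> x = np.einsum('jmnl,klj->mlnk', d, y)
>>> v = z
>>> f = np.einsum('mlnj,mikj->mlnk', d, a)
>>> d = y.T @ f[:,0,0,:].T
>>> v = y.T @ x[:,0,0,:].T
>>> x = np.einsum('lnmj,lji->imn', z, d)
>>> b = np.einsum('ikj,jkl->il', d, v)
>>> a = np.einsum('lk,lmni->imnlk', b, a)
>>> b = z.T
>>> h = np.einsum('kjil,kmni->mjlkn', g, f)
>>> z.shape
(2, 23, 13, 7)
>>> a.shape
(7, 23, 13, 2, 31)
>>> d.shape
(2, 7, 2)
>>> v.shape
(2, 7, 31)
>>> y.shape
(13, 7, 2)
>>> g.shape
(2, 23, 13, 2)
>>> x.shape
(2, 13, 23)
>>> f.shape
(2, 31, 11, 13)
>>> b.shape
(7, 13, 23, 2)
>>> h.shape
(31, 23, 2, 2, 11)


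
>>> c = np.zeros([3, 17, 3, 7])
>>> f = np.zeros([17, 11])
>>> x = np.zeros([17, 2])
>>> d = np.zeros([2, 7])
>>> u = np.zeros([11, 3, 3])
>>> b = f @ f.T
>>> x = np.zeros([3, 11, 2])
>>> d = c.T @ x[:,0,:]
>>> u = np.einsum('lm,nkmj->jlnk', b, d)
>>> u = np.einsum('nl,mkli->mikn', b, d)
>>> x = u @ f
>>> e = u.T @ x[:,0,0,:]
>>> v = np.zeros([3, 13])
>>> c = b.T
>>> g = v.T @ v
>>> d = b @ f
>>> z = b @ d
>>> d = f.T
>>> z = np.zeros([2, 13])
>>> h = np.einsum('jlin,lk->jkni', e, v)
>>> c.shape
(17, 17)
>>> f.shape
(17, 11)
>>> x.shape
(7, 2, 3, 11)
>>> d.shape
(11, 17)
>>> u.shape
(7, 2, 3, 17)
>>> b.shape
(17, 17)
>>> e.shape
(17, 3, 2, 11)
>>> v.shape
(3, 13)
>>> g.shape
(13, 13)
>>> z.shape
(2, 13)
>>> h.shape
(17, 13, 11, 2)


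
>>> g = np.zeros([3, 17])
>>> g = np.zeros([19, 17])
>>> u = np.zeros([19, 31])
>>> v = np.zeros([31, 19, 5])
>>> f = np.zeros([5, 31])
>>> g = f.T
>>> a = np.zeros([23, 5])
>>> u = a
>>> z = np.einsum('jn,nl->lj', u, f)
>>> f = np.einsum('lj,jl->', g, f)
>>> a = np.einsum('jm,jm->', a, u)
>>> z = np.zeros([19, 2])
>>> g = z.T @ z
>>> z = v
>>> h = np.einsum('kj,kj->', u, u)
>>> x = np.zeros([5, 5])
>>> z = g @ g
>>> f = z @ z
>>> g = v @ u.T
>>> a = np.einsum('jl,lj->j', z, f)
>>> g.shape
(31, 19, 23)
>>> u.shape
(23, 5)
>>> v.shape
(31, 19, 5)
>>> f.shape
(2, 2)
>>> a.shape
(2,)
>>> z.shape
(2, 2)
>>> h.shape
()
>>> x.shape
(5, 5)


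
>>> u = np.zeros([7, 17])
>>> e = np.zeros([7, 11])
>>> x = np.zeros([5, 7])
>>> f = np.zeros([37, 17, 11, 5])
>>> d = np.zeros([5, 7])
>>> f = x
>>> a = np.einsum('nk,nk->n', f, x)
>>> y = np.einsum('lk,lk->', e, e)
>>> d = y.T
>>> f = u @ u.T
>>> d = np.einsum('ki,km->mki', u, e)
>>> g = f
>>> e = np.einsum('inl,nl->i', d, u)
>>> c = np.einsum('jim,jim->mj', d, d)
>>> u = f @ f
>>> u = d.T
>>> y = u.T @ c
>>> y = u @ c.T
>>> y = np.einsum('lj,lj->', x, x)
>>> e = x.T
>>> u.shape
(17, 7, 11)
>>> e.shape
(7, 5)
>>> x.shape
(5, 7)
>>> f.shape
(7, 7)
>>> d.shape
(11, 7, 17)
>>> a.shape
(5,)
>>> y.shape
()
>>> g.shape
(7, 7)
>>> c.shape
(17, 11)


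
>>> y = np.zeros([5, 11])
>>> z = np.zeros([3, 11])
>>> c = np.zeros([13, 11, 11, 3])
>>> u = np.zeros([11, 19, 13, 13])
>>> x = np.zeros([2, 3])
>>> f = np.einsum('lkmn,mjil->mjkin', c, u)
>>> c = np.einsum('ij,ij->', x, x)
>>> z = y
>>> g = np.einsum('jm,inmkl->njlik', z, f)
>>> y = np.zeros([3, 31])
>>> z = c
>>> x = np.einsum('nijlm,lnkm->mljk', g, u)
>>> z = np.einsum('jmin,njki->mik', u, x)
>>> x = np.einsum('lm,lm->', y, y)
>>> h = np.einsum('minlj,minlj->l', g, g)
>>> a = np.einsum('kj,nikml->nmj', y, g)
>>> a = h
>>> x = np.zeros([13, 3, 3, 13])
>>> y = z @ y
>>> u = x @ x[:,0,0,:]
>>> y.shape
(19, 13, 31)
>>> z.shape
(19, 13, 3)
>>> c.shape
()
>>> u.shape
(13, 3, 3, 13)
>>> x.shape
(13, 3, 3, 13)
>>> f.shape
(11, 19, 11, 13, 3)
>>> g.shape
(19, 5, 3, 11, 13)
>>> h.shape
(11,)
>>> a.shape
(11,)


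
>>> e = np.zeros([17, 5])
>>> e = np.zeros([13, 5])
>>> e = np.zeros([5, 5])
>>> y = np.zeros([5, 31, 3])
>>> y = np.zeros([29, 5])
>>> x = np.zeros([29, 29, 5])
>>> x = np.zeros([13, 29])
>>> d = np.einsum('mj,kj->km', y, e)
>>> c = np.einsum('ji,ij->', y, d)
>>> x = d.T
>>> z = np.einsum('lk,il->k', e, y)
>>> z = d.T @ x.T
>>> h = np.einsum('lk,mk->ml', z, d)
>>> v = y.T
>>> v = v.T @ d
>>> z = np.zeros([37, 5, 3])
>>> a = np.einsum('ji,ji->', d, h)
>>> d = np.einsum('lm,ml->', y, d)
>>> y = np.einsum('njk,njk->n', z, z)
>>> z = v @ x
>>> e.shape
(5, 5)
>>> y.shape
(37,)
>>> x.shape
(29, 5)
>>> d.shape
()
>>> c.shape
()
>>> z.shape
(29, 5)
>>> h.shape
(5, 29)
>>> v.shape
(29, 29)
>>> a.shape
()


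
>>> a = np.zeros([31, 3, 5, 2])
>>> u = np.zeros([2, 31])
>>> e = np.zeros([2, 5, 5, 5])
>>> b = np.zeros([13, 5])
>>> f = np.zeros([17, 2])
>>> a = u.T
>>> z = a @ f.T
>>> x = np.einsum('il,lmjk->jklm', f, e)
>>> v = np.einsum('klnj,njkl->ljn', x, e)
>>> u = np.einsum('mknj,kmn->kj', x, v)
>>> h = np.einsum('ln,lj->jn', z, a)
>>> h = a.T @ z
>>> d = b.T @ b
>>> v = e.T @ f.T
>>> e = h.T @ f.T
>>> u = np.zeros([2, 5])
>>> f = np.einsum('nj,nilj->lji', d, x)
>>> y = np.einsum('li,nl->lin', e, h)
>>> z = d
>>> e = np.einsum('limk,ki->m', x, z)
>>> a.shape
(31, 2)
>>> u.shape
(2, 5)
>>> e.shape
(2,)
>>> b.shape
(13, 5)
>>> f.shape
(2, 5, 5)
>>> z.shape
(5, 5)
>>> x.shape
(5, 5, 2, 5)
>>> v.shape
(5, 5, 5, 17)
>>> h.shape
(2, 17)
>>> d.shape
(5, 5)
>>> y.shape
(17, 17, 2)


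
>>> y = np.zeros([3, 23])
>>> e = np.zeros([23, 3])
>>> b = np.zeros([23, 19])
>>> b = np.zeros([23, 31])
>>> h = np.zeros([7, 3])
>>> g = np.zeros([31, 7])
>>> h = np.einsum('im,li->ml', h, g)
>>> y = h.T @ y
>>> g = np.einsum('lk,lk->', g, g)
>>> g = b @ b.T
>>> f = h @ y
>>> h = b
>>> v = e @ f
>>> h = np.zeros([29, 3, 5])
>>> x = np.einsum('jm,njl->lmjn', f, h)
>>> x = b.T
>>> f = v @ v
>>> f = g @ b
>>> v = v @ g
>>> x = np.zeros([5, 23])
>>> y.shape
(31, 23)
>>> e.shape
(23, 3)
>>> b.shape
(23, 31)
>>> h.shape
(29, 3, 5)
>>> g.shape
(23, 23)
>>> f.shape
(23, 31)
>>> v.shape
(23, 23)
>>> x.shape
(5, 23)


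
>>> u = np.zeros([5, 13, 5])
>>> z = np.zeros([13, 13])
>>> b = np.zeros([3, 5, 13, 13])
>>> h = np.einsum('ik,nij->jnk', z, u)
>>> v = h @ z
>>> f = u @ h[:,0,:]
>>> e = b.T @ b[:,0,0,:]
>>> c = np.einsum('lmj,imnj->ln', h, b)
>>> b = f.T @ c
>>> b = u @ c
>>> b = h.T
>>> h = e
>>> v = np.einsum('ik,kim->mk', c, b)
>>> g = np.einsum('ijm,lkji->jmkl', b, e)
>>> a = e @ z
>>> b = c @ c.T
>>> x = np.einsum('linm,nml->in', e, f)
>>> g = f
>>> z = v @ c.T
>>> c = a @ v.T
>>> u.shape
(5, 13, 5)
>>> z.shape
(5, 5)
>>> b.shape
(5, 5)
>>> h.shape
(13, 13, 5, 13)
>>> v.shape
(5, 13)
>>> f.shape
(5, 13, 13)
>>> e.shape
(13, 13, 5, 13)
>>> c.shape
(13, 13, 5, 5)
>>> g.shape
(5, 13, 13)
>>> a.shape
(13, 13, 5, 13)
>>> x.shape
(13, 5)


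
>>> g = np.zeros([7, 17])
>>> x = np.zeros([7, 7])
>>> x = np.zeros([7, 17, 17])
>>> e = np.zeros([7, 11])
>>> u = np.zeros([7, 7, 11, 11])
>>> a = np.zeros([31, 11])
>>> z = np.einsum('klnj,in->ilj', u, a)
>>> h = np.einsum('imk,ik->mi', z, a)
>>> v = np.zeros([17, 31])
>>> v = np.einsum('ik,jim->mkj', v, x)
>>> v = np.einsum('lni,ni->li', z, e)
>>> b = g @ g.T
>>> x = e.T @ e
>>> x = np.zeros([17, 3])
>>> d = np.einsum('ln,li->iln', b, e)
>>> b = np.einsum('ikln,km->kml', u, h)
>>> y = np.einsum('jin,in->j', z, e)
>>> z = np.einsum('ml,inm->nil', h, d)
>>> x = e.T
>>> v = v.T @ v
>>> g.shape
(7, 17)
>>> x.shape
(11, 7)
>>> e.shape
(7, 11)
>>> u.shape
(7, 7, 11, 11)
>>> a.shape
(31, 11)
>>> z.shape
(7, 11, 31)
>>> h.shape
(7, 31)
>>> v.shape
(11, 11)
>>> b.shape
(7, 31, 11)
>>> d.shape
(11, 7, 7)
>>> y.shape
(31,)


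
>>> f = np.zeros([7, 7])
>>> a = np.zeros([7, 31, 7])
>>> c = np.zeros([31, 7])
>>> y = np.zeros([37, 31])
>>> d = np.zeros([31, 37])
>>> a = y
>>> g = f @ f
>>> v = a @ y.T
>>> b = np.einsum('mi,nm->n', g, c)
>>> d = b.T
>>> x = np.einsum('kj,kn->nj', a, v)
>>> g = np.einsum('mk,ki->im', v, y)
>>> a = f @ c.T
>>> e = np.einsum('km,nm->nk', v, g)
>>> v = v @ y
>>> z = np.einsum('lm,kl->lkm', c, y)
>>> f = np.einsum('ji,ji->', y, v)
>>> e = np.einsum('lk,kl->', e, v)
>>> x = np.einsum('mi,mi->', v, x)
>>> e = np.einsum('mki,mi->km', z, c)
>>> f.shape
()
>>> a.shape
(7, 31)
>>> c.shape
(31, 7)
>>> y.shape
(37, 31)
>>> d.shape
(31,)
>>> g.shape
(31, 37)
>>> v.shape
(37, 31)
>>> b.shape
(31,)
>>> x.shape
()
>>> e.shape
(37, 31)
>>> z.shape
(31, 37, 7)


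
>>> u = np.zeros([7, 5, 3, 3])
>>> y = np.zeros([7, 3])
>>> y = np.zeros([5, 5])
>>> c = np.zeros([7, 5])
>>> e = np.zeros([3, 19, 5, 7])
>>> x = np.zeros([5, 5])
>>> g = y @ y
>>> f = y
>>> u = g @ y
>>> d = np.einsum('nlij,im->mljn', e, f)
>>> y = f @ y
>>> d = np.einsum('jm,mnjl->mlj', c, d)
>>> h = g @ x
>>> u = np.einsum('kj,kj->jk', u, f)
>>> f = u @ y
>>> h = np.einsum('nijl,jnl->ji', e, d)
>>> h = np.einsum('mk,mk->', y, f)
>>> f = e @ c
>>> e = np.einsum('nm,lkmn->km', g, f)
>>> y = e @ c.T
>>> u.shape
(5, 5)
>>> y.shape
(19, 7)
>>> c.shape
(7, 5)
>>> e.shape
(19, 5)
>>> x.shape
(5, 5)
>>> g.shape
(5, 5)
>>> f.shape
(3, 19, 5, 5)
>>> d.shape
(5, 3, 7)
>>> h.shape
()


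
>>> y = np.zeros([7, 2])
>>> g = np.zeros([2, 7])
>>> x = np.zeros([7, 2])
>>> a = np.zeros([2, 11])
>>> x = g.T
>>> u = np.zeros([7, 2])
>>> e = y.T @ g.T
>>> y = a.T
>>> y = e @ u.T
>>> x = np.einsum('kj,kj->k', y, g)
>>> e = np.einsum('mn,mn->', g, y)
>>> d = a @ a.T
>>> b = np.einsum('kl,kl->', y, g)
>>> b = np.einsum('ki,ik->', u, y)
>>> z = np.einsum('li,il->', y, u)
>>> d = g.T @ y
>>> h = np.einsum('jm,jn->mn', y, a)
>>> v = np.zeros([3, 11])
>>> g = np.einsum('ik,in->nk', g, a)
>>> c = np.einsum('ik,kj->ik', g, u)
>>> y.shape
(2, 7)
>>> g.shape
(11, 7)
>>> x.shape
(2,)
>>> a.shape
(2, 11)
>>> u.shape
(7, 2)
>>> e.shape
()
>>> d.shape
(7, 7)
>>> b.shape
()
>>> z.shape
()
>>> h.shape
(7, 11)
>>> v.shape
(3, 11)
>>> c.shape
(11, 7)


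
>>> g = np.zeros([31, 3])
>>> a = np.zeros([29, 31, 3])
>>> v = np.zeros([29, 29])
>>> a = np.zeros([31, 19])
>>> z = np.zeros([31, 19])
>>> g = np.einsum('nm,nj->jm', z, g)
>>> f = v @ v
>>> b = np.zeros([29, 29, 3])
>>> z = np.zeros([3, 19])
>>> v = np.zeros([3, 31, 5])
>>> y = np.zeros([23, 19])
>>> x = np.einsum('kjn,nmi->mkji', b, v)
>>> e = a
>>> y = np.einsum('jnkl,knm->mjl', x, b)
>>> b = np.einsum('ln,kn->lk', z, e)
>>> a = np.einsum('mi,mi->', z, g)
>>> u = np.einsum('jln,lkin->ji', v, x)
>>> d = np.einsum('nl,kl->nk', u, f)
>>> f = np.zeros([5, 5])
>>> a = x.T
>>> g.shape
(3, 19)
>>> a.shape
(5, 29, 29, 31)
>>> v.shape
(3, 31, 5)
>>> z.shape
(3, 19)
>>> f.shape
(5, 5)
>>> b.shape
(3, 31)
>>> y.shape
(3, 31, 5)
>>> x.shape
(31, 29, 29, 5)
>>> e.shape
(31, 19)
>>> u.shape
(3, 29)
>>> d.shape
(3, 29)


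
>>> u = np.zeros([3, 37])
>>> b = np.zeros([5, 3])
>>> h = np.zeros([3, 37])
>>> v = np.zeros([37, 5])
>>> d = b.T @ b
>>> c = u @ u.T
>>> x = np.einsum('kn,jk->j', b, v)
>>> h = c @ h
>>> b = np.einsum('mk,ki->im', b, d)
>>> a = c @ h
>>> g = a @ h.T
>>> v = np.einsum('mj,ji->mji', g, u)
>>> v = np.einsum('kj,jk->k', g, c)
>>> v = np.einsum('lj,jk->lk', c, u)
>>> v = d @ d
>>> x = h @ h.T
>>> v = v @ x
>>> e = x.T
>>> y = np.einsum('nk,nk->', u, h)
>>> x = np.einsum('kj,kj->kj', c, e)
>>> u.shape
(3, 37)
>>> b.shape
(3, 5)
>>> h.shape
(3, 37)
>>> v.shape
(3, 3)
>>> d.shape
(3, 3)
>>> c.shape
(3, 3)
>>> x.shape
(3, 3)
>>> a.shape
(3, 37)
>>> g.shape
(3, 3)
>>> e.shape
(3, 3)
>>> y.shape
()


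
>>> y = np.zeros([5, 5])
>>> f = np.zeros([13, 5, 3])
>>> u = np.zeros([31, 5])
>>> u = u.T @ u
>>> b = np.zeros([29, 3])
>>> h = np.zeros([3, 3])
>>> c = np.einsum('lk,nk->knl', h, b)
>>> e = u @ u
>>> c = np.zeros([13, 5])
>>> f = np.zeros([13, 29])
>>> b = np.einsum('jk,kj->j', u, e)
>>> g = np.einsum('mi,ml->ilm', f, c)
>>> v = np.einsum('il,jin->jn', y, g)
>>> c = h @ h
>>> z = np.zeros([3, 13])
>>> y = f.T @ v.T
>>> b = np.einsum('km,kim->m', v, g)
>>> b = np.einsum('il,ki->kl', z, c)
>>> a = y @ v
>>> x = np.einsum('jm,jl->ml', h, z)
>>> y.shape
(29, 29)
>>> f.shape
(13, 29)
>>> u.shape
(5, 5)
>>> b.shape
(3, 13)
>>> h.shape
(3, 3)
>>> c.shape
(3, 3)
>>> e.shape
(5, 5)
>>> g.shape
(29, 5, 13)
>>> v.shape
(29, 13)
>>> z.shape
(3, 13)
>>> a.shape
(29, 13)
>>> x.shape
(3, 13)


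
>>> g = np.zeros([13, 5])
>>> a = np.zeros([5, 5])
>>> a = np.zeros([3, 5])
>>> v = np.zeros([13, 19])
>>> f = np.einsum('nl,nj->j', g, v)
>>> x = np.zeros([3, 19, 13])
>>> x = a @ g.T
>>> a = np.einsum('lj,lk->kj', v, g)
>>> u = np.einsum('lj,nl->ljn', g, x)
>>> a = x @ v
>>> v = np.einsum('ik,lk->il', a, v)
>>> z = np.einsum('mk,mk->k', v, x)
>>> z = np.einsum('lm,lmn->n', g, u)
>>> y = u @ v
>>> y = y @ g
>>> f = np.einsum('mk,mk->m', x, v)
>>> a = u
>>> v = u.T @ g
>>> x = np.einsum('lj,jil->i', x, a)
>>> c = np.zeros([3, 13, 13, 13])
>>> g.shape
(13, 5)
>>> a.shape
(13, 5, 3)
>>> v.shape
(3, 5, 5)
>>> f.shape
(3,)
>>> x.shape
(5,)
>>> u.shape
(13, 5, 3)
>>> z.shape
(3,)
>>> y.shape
(13, 5, 5)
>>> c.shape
(3, 13, 13, 13)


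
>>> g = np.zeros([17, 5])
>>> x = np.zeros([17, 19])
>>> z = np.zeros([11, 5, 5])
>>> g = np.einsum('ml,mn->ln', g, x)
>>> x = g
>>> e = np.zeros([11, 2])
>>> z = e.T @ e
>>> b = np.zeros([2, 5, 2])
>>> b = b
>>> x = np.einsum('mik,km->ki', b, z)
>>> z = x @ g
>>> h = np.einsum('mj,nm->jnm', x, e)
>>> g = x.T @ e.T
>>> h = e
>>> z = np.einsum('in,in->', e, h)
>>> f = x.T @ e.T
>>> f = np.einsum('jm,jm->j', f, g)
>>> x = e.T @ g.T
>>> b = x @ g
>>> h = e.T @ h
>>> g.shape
(5, 11)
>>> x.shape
(2, 5)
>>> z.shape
()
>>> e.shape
(11, 2)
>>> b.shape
(2, 11)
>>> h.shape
(2, 2)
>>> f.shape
(5,)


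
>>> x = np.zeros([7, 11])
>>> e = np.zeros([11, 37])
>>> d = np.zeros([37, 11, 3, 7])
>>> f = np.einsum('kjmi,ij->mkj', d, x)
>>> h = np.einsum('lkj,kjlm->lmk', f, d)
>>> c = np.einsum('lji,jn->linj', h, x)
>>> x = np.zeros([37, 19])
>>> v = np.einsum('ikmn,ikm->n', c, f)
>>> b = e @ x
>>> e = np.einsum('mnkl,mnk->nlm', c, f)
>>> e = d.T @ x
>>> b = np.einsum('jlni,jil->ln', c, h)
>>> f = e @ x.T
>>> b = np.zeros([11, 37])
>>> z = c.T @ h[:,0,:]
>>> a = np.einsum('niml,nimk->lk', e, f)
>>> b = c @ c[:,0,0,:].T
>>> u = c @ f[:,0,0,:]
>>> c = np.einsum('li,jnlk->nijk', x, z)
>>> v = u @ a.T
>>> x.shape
(37, 19)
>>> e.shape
(7, 3, 11, 19)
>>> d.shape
(37, 11, 3, 7)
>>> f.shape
(7, 3, 11, 37)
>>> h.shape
(3, 7, 37)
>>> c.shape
(11, 19, 7, 37)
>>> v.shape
(3, 37, 11, 19)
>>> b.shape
(3, 37, 11, 3)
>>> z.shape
(7, 11, 37, 37)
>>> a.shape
(19, 37)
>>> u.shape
(3, 37, 11, 37)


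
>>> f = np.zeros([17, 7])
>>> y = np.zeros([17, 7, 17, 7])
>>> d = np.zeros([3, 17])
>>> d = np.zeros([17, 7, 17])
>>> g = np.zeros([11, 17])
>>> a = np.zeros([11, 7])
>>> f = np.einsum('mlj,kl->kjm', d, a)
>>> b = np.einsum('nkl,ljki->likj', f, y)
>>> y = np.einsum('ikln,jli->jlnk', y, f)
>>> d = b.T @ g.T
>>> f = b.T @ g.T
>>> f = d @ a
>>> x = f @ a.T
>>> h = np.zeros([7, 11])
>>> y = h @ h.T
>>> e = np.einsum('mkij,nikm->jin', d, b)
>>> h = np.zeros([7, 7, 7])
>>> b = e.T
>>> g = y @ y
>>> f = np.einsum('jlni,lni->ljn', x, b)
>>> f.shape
(17, 7, 7)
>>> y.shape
(7, 7)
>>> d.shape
(7, 17, 7, 11)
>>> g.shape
(7, 7)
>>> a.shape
(11, 7)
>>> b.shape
(17, 7, 11)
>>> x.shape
(7, 17, 7, 11)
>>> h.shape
(7, 7, 7)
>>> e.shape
(11, 7, 17)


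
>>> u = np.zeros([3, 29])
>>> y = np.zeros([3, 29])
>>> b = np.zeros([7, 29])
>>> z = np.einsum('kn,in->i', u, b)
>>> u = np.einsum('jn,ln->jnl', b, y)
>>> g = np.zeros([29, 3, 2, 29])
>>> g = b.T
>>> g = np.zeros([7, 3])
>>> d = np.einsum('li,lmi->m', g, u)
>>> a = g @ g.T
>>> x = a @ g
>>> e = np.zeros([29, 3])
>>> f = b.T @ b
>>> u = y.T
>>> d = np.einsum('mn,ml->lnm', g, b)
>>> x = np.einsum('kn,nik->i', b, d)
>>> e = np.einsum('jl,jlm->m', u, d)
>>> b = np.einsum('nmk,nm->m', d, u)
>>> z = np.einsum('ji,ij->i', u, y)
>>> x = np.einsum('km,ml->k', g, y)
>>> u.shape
(29, 3)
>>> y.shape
(3, 29)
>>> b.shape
(3,)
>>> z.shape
(3,)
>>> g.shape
(7, 3)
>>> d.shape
(29, 3, 7)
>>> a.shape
(7, 7)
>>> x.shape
(7,)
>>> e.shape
(7,)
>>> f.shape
(29, 29)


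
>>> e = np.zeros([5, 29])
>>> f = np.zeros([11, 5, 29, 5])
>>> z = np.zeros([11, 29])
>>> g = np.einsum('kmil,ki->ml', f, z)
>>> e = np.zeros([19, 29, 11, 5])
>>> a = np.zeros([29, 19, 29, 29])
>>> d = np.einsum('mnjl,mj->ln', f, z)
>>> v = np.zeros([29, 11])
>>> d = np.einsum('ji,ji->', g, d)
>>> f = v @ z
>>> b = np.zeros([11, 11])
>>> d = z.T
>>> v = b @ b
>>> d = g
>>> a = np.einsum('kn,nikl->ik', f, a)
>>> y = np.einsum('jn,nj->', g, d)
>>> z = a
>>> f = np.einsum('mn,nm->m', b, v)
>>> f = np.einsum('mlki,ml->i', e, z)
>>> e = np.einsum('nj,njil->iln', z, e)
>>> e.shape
(11, 5, 19)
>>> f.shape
(5,)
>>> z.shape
(19, 29)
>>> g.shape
(5, 5)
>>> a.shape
(19, 29)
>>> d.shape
(5, 5)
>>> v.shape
(11, 11)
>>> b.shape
(11, 11)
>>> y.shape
()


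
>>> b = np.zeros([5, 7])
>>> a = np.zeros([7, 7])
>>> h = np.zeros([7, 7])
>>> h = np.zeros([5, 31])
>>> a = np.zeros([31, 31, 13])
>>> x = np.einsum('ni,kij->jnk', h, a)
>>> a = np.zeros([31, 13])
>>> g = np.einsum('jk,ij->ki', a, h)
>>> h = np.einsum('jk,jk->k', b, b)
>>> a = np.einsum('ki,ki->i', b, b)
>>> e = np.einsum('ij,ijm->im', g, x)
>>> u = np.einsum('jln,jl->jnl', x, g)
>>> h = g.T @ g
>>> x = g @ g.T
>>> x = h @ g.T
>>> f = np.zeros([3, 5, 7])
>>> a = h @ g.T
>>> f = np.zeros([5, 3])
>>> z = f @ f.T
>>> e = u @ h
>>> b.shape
(5, 7)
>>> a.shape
(5, 13)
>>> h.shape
(5, 5)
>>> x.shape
(5, 13)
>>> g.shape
(13, 5)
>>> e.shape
(13, 31, 5)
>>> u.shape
(13, 31, 5)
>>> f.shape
(5, 3)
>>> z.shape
(5, 5)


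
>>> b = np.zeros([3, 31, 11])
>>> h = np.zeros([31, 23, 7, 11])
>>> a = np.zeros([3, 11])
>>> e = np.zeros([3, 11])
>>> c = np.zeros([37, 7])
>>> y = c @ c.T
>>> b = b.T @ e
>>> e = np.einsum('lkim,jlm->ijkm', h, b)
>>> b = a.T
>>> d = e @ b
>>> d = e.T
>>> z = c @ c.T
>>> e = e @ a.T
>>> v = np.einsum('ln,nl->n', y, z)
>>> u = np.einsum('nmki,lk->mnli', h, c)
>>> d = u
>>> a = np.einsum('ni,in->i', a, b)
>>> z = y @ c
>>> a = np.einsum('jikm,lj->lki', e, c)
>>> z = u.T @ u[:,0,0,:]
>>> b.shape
(11, 3)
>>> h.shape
(31, 23, 7, 11)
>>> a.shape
(37, 23, 11)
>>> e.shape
(7, 11, 23, 3)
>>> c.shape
(37, 7)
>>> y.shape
(37, 37)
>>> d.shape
(23, 31, 37, 11)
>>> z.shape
(11, 37, 31, 11)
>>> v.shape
(37,)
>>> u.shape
(23, 31, 37, 11)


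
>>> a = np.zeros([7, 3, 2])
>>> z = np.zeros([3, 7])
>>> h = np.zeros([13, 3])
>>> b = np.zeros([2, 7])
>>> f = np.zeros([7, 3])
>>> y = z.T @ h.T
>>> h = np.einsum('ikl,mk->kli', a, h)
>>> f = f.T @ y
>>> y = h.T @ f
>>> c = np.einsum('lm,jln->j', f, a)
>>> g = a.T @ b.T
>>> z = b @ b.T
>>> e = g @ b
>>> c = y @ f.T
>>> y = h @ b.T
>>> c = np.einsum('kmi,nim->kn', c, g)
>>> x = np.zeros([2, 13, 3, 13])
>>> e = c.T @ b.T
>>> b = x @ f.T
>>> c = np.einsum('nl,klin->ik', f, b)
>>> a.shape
(7, 3, 2)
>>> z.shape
(2, 2)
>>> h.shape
(3, 2, 7)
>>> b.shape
(2, 13, 3, 3)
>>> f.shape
(3, 13)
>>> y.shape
(3, 2, 2)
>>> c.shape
(3, 2)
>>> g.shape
(2, 3, 2)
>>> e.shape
(2, 2)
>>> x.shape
(2, 13, 3, 13)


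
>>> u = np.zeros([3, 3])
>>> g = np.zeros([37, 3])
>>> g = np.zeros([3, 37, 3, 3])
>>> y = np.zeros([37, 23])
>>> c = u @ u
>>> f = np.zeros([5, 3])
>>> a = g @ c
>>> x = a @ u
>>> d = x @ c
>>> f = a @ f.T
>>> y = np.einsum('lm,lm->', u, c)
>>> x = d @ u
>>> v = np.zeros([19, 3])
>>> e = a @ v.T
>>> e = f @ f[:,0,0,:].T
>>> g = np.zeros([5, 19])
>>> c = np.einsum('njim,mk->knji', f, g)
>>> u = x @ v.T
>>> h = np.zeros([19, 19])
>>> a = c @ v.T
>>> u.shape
(3, 37, 3, 19)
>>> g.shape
(5, 19)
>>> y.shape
()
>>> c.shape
(19, 3, 37, 3)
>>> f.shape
(3, 37, 3, 5)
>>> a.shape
(19, 3, 37, 19)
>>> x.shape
(3, 37, 3, 3)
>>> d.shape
(3, 37, 3, 3)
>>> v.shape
(19, 3)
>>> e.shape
(3, 37, 3, 3)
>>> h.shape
(19, 19)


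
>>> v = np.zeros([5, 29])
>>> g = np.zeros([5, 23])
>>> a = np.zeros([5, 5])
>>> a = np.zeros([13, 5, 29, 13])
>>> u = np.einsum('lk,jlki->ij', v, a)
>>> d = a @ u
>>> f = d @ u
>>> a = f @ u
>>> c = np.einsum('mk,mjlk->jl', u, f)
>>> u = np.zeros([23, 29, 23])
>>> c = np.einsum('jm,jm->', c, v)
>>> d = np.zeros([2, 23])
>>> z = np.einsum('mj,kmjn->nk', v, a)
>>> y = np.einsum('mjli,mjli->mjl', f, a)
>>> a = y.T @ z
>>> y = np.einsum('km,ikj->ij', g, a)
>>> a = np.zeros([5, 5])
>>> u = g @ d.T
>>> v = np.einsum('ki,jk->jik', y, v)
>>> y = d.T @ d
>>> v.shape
(5, 13, 29)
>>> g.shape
(5, 23)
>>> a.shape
(5, 5)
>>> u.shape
(5, 2)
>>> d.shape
(2, 23)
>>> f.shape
(13, 5, 29, 13)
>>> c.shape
()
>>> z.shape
(13, 13)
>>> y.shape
(23, 23)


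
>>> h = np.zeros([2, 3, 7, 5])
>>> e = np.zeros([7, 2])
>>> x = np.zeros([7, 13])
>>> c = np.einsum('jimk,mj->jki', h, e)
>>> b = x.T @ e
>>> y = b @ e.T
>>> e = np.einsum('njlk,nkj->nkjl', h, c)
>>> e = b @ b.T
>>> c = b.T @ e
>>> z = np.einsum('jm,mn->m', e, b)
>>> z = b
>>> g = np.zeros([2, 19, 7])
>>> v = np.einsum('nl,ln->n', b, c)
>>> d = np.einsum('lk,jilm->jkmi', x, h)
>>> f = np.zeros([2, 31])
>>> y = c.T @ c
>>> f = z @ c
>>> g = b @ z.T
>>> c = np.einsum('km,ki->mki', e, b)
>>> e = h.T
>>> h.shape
(2, 3, 7, 5)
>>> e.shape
(5, 7, 3, 2)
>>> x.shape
(7, 13)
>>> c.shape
(13, 13, 2)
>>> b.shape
(13, 2)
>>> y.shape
(13, 13)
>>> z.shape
(13, 2)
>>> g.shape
(13, 13)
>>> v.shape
(13,)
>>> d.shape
(2, 13, 5, 3)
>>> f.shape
(13, 13)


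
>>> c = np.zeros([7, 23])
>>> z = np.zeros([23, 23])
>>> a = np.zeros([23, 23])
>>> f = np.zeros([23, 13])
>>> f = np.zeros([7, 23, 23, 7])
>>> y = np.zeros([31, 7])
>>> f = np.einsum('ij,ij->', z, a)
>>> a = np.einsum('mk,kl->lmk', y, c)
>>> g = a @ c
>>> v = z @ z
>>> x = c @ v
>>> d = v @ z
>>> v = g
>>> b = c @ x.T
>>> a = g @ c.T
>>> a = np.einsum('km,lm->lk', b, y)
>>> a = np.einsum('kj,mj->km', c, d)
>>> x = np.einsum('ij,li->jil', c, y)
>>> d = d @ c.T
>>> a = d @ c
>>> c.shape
(7, 23)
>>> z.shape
(23, 23)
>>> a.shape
(23, 23)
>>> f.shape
()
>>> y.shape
(31, 7)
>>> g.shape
(23, 31, 23)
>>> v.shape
(23, 31, 23)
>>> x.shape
(23, 7, 31)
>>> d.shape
(23, 7)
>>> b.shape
(7, 7)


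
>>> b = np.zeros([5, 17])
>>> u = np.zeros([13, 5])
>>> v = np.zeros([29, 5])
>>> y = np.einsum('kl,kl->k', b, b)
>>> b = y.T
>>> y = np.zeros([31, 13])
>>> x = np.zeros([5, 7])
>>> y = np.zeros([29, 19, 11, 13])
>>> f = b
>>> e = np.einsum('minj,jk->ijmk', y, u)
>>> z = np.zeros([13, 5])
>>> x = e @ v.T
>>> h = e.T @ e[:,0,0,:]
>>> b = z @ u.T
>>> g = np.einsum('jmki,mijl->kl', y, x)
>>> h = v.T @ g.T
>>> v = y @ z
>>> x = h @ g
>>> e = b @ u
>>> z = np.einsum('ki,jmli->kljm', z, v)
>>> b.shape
(13, 13)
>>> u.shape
(13, 5)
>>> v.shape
(29, 19, 11, 5)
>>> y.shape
(29, 19, 11, 13)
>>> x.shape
(5, 29)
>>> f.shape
(5,)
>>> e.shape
(13, 5)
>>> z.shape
(13, 11, 29, 19)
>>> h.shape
(5, 11)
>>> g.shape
(11, 29)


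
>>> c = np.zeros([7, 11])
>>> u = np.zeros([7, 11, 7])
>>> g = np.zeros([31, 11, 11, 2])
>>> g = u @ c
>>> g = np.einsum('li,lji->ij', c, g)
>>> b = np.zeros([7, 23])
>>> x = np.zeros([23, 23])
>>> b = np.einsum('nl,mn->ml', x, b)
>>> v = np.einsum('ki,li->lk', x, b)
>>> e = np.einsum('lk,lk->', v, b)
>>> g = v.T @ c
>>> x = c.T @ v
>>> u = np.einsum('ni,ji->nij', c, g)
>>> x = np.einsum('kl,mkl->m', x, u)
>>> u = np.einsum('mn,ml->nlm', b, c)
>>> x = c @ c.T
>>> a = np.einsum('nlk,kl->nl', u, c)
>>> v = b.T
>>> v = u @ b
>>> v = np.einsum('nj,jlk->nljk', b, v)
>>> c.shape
(7, 11)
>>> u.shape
(23, 11, 7)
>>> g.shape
(23, 11)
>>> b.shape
(7, 23)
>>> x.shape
(7, 7)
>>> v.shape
(7, 11, 23, 23)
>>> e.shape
()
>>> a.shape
(23, 11)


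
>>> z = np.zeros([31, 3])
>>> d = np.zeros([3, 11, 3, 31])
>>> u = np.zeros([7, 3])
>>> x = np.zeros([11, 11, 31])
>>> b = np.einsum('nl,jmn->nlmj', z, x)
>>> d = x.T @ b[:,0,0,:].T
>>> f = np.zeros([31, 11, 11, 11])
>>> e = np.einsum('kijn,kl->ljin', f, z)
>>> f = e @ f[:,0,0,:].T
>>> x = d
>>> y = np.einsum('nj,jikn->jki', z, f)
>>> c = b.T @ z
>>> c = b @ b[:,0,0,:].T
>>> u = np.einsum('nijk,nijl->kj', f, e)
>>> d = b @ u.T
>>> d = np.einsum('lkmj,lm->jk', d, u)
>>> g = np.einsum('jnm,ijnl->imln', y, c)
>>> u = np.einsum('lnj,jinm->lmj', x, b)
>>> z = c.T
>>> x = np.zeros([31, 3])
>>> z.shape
(31, 11, 3, 31)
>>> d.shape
(31, 3)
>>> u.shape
(31, 11, 31)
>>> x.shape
(31, 3)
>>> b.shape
(31, 3, 11, 11)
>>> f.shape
(3, 11, 11, 31)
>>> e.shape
(3, 11, 11, 11)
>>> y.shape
(3, 11, 11)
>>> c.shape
(31, 3, 11, 31)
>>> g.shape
(31, 11, 31, 11)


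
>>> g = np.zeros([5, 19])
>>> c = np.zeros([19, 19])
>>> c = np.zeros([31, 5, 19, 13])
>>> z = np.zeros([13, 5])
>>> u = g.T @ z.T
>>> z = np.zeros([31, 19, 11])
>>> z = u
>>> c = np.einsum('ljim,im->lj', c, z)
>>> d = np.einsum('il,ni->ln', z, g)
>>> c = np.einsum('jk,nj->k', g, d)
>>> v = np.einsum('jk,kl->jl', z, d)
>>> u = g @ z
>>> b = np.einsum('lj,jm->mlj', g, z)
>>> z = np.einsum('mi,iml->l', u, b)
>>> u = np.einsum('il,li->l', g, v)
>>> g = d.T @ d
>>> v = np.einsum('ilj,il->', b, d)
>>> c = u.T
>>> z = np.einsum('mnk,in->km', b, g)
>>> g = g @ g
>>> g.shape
(5, 5)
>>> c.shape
(19,)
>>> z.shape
(19, 13)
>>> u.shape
(19,)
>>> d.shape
(13, 5)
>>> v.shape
()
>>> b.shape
(13, 5, 19)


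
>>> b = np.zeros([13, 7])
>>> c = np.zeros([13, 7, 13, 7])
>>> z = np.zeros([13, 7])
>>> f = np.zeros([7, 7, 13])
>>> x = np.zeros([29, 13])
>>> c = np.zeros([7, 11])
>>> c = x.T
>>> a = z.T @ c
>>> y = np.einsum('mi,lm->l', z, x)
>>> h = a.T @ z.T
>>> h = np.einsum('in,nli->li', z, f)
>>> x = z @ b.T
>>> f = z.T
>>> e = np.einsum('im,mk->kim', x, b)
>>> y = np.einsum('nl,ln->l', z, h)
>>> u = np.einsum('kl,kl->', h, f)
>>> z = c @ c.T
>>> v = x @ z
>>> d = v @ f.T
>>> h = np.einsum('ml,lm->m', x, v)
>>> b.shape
(13, 7)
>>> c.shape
(13, 29)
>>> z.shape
(13, 13)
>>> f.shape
(7, 13)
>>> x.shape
(13, 13)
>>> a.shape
(7, 29)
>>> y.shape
(7,)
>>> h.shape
(13,)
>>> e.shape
(7, 13, 13)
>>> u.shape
()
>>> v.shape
(13, 13)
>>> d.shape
(13, 7)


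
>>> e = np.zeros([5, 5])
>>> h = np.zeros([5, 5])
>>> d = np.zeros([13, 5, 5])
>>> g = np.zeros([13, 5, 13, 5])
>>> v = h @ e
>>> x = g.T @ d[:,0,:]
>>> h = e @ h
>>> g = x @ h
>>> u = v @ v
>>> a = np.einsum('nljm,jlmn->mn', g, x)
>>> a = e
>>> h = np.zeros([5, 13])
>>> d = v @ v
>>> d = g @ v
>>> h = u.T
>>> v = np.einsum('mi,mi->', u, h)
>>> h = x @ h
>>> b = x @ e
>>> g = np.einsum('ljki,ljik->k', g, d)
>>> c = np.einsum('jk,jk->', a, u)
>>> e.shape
(5, 5)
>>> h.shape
(5, 13, 5, 5)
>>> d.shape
(5, 13, 5, 5)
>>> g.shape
(5,)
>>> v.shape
()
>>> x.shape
(5, 13, 5, 5)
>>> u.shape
(5, 5)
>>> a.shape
(5, 5)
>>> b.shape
(5, 13, 5, 5)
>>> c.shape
()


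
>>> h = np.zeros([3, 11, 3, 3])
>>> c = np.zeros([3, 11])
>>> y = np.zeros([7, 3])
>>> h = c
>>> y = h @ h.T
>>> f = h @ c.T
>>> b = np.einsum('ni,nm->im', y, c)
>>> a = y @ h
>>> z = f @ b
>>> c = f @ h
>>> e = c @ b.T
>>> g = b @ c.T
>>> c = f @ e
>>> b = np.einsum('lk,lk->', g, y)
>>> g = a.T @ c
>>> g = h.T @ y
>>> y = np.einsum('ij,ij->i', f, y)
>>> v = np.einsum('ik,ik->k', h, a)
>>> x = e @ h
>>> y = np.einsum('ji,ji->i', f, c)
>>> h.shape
(3, 11)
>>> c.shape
(3, 3)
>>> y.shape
(3,)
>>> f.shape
(3, 3)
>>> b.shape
()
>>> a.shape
(3, 11)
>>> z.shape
(3, 11)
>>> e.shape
(3, 3)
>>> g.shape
(11, 3)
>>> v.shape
(11,)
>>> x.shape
(3, 11)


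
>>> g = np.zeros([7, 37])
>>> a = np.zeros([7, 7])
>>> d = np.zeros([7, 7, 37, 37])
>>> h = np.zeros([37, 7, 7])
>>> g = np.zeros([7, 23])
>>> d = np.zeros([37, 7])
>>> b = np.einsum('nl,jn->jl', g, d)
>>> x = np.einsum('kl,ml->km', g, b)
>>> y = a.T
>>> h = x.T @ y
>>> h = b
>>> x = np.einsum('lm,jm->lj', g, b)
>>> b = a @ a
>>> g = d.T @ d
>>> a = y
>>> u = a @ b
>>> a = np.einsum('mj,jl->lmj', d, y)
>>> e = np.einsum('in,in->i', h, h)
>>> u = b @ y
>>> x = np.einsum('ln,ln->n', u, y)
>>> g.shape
(7, 7)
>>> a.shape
(7, 37, 7)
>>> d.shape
(37, 7)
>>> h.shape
(37, 23)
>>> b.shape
(7, 7)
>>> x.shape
(7,)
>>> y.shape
(7, 7)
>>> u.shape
(7, 7)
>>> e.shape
(37,)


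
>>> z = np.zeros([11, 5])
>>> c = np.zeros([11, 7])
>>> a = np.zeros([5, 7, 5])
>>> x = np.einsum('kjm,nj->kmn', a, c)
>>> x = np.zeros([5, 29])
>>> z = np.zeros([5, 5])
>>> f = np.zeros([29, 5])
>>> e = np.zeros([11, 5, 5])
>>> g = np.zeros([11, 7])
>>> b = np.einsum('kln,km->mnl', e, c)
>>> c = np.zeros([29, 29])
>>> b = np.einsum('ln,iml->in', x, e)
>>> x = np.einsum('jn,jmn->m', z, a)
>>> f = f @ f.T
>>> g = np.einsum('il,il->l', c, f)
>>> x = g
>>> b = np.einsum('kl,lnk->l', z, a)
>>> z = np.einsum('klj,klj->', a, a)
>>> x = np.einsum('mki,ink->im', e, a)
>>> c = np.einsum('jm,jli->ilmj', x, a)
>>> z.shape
()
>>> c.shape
(5, 7, 11, 5)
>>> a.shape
(5, 7, 5)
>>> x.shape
(5, 11)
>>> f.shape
(29, 29)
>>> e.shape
(11, 5, 5)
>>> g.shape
(29,)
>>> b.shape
(5,)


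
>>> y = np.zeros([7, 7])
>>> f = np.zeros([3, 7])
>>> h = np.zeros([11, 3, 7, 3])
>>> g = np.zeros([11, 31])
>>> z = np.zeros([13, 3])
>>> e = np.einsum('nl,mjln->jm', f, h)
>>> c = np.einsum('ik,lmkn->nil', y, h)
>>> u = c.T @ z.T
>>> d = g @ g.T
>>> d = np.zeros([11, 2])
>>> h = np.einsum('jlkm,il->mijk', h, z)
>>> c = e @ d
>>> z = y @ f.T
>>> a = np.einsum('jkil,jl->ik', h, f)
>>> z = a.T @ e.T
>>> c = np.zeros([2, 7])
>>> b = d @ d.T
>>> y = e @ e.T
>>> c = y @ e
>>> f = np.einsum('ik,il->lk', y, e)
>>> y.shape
(3, 3)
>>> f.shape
(11, 3)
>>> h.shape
(3, 13, 11, 7)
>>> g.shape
(11, 31)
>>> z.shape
(13, 3)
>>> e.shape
(3, 11)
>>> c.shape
(3, 11)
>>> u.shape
(11, 7, 13)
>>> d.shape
(11, 2)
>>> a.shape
(11, 13)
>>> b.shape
(11, 11)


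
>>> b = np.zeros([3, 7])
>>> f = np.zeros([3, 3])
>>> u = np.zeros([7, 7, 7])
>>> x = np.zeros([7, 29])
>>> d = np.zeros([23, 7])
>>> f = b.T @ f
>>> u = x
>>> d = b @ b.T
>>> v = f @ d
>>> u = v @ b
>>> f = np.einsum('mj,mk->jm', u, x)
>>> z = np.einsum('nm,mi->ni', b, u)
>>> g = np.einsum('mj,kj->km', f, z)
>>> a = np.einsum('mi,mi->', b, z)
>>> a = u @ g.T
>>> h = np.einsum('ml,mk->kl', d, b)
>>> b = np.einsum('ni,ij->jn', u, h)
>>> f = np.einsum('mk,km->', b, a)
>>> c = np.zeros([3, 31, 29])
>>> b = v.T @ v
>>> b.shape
(3, 3)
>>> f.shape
()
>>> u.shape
(7, 7)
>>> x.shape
(7, 29)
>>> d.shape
(3, 3)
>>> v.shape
(7, 3)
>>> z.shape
(3, 7)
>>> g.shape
(3, 7)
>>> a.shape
(7, 3)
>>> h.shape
(7, 3)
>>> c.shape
(3, 31, 29)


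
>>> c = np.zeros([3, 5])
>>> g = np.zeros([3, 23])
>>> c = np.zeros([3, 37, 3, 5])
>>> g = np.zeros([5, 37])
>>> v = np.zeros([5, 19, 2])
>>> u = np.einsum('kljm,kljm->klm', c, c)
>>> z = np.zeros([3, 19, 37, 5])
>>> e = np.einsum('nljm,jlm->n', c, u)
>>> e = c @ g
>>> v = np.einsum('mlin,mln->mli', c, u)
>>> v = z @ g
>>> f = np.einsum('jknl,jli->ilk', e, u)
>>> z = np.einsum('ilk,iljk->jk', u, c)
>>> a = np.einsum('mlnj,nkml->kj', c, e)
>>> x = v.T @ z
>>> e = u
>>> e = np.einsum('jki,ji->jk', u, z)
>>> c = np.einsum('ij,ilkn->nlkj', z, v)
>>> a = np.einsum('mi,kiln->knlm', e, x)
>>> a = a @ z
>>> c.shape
(37, 19, 37, 5)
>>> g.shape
(5, 37)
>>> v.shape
(3, 19, 37, 37)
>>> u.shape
(3, 37, 5)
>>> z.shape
(3, 5)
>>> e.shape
(3, 37)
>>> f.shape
(5, 37, 37)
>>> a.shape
(37, 5, 19, 5)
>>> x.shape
(37, 37, 19, 5)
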